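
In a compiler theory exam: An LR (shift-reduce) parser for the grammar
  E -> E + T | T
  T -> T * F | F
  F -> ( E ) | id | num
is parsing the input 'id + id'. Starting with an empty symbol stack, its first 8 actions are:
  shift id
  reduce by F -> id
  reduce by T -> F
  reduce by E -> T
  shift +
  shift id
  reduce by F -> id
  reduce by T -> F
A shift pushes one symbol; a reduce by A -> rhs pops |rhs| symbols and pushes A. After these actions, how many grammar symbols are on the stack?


Tracking the symbol stack through each action:
  Action 1: shift 'id' : push -> stack = [id] (size 1)
  Action 2: reduce by F -> id : pop 1, push F -> stack = [F] (size 1)
  Action 3: reduce by T -> F : pop 1, push T -> stack = [T] (size 1)
  Action 4: reduce by E -> T : pop 1, push E -> stack = [E] (size 1)
  Action 5: shift '+' : push -> stack = [E, +] (size 2)
  Action 6: shift 'id' : push -> stack = [E, +, id] (size 3)
  Action 7: reduce by F -> id : pop 1, push F -> stack = [E, +, F] (size 3)
  Action 8: reduce by T -> F : pop 1, push T -> stack = [E, +, T] (size 3)
Final stack size: 3

3


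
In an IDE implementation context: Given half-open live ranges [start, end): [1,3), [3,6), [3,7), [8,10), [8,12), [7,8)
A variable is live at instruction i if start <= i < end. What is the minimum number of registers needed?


Live ranges:
  Var0: [1, 3)
  Var1: [3, 6)
  Var2: [3, 7)
  Var3: [8, 10)
  Var4: [8, 12)
  Var5: [7, 8)
Sweep-line events (position, delta, active):
  pos=1 start -> active=1
  pos=3 end -> active=0
  pos=3 start -> active=1
  pos=3 start -> active=2
  pos=6 end -> active=1
  pos=7 end -> active=0
  pos=7 start -> active=1
  pos=8 end -> active=0
  pos=8 start -> active=1
  pos=8 start -> active=2
  pos=10 end -> active=1
  pos=12 end -> active=0
Maximum simultaneous active: 2
Minimum registers needed: 2

2


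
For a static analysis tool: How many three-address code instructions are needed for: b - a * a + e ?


Expression: b - a * a + e
Generating three-address code (respecting * over +/- precedence):
  Instruction 1: t1 = a * a
  Instruction 2: t2 = b - t1
  Instruction 3: t3 = t2 + e
Total instructions: 3

3


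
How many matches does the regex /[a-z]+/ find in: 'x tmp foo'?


Pattern: /[a-z]+/ (identifiers)
Input: 'x tmp foo'
Scanning for matches:
  Match 1: 'x'
  Match 2: 'tmp'
  Match 3: 'foo'
Total matches: 3

3


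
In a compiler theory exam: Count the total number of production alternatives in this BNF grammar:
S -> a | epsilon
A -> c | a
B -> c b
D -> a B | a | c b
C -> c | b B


Counting alternatives per rule:
  S: 2 alternative(s)
  A: 2 alternative(s)
  B: 1 alternative(s)
  D: 3 alternative(s)
  C: 2 alternative(s)
Sum: 2 + 2 + 1 + 3 + 2 = 10

10


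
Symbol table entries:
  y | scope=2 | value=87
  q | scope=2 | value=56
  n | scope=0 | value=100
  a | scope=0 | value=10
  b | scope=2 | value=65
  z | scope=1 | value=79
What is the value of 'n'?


Searching symbol table for 'n':
  y | scope=2 | value=87
  q | scope=2 | value=56
  n | scope=0 | value=100 <- MATCH
  a | scope=0 | value=10
  b | scope=2 | value=65
  z | scope=1 | value=79
Found 'n' at scope 0 with value 100

100


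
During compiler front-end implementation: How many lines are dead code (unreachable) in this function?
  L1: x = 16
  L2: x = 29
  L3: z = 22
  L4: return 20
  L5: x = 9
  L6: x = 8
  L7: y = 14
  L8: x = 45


Analyzing control flow:
  L1: reachable (before return)
  L2: reachable (before return)
  L3: reachable (before return)
  L4: reachable (return statement)
  L5: DEAD (after return at L4)
  L6: DEAD (after return at L4)
  L7: DEAD (after return at L4)
  L8: DEAD (after return at L4)
Return at L4, total lines = 8
Dead lines: L5 through L8
Count: 4

4


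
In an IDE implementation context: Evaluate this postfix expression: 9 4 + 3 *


Processing tokens left to right:
Push 9, Push 4
Pop 9 and 4, compute 9 + 4 = 13, push 13
Push 3
Pop 13 and 3, compute 13 * 3 = 39, push 39
Stack result: 39

39


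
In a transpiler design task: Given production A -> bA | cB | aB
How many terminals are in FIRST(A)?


Production: A -> bA | cB | aB
Examining each alternative for leading terminals:
  A -> bA : first terminal = 'b'
  A -> cB : first terminal = 'c'
  A -> aB : first terminal = 'a'
FIRST(A) = {a, b, c}
Count: 3

3


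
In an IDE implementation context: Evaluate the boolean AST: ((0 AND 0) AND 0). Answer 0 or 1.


Step 1: Evaluate inner node
  0 AND 0 = 0
Step 2: Evaluate root node
  0 AND 0 = 0

0


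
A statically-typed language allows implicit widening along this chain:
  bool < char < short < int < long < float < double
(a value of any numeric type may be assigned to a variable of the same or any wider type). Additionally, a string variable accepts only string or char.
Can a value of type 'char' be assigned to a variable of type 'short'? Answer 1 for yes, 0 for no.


Target variable type: short
Source value type: char
Numeric ranks: char=1, short=2
Widening allowed iff rank(source) <= rank(target): 1 <= 2? Yes
Result: 1

1


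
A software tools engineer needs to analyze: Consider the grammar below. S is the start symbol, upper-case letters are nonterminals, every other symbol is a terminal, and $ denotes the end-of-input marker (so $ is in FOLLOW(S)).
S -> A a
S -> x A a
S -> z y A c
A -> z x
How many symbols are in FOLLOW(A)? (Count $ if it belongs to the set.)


S is the start symbol and does not occur in any rule body, so FOLLOW(S) = {$}.
Examining every occurrence of A in a rule body:
  S -> A a : A is followed by terminal 'a' -> add 'a'
  S -> x A a : A is followed by terminal 'a' -> add 'a' (already in the set)
  S -> z y A c : A is followed by terminal 'c' -> add 'c'
  A -> z x : A does not occur in the body -> contributes nothing
FOLLOW(A) = {a, c}
Count: 2

2


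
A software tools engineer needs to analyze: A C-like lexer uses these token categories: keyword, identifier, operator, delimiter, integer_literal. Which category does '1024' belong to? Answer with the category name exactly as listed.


Token: '1024'
Checking categories:
  identifier: no
  integer_literal: YES
  operator: no
  keyword: no
  delimiter: no
Category: integer_literal

integer_literal


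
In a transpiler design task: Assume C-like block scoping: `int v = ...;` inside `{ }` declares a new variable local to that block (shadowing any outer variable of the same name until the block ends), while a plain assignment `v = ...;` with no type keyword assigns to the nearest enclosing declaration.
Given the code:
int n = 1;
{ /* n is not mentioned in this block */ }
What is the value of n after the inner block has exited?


Analyzing scoping rules:
Outer scope: declares n = 1
Inner block: n is neither redeclared nor assigned -> unchanged
After the block -> 1
Result: 1

1


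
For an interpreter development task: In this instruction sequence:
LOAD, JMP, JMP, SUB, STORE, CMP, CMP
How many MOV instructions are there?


Scanning instruction sequence for MOV:
  Position 1: LOAD
  Position 2: JMP
  Position 3: JMP
  Position 4: SUB
  Position 5: STORE
  Position 6: CMP
  Position 7: CMP
Matches at positions: []
Total MOV count: 0

0


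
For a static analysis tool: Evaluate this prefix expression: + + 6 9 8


Parsing prefix expression: + + 6 9 8
Step 1: Innermost operation '+ 6 9'
  6 + 9 = 15
Step 2: Outer operation '+ [15] 8'
  15 + 8 = 23

23


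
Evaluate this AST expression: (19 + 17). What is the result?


Expression: (19 + 17)
Evaluating step by step:
  19 + 17 = 36
Result: 36

36


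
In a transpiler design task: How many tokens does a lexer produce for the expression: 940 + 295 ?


Scanning '940 + 295'
Token 1: '940' -> integer_literal
Token 2: '+' -> operator
Token 3: '295' -> integer_literal
Total tokens: 3

3


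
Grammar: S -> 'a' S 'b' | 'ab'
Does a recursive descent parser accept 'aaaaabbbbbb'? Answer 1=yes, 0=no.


Grammar accepts strings of the form a^n b^n (n >= 1)
Word: 'aaaaabbbbbb'
Counting: 5 a's and 6 b's
Check: 5 == 6? No
Mismatch: a-count != b-count
Rejected

0


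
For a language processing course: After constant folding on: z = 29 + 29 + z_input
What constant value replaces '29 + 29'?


Identifying constant sub-expression:
  Original: z = 29 + 29 + z_input
  29 and 29 are both compile-time constants
  Evaluating: 29 + 29 = 58
  After folding: z = 58 + z_input

58


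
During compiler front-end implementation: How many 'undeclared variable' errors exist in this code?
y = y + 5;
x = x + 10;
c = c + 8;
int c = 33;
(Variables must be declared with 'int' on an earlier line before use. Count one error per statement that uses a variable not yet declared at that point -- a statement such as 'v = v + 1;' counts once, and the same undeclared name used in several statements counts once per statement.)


Scanning code line by line:
  Line 1: use 'y' -> ERROR (undeclared)
  Line 2: use 'x' -> ERROR (undeclared)
  Line 3: use 'c' -> ERROR (undeclared)
  Line 4: declare 'c' -> declared = ['c']
Total undeclared variable errors: 3

3


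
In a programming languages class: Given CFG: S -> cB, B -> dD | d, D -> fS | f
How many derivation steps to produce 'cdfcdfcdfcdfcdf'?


Grammar: S -> cB, B -> dD | d, D -> fS | f
Deriving 'cdfcdfcdfcdfcdf':
Step 1: S -> cB => cB
Step 2: B -> dD => cdD
Step 3: D -> fS => cdfS
Step 4: S -> cB => cdfcB
Step 5: B -> dD => cdfcdD
Step 6: D -> fS => cdfcdfS
Step 7: S -> cB => cdfcdfcB
Step 8: B -> dD => cdfcdfcdD
Step 9: D -> fS => cdfcdfcdfS
Step 10: S -> cB => cdfcdfcdfcB
Step 11: B -> dD => cdfcdfcdfcdD
Step 12: D -> fS => cdfcdfcdfcdfS
Step 13: S -> cB => cdfcdfcdfcdfcB
Step 14: B -> dD => cdfcdfcdfcdfcdD
Step 15: D -> f => cdfcdfcdfcdfcdf
Total derivation steps: 15

15


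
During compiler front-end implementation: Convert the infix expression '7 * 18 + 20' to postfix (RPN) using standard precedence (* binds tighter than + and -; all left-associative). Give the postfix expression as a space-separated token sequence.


Applying the shunting-yard algorithm:
  Operand 7 -> output
  Push '*' onto operator stack -> op-stack: [*]
  Operand 18 -> output
  See '+' (prec 1); top '*' (prec 2) >= it -> pop '*' to output
  Push '+' onto operator stack -> op-stack: [+]
  Operand 20 -> output
  End of input: pop '+' to output
Postfix result: 7 18 * 20 +

7 18 * 20 +


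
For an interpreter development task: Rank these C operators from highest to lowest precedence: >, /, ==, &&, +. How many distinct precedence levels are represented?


Looking up precedence for each operator:
  > -> precedence 4
  / -> precedence 6
  == -> precedence 3
  && -> precedence 2
  + -> precedence 5
Sorted highest to lowest: /, +, >, ==, &&
Distinct precedence values: [6, 5, 4, 3, 2]
Number of distinct levels: 5

5


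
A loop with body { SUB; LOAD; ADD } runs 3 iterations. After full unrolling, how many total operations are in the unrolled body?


Loop body operations: SUB, LOAD, ADD (3 ops per iteration)
Unrolling 3 iterations:
  Iteration 1: SUB, LOAD, ADD (3 ops)
  Iteration 2: SUB, LOAD, ADD (3 ops)
  Iteration 3: SUB, LOAD, ADD (3 ops)
Total: 3 iterations * 3 ops/iter = 9 operations

9


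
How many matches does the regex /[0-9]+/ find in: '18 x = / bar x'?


Pattern: /[0-9]+/ (int literals)
Input: '18 x = / bar x'
Scanning for matches:
  Match 1: '18'
Total matches: 1

1


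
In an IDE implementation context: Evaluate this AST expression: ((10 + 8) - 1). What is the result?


Expression: ((10 + 8) - 1)
Evaluating step by step:
  10 + 8 = 18
  18 - 1 = 17
Result: 17

17


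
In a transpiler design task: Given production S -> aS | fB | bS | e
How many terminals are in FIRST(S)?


Production: S -> aS | fB | bS | e
Examining each alternative for leading terminals:
  S -> aS : first terminal = 'a'
  S -> fB : first terminal = 'f'
  S -> bS : first terminal = 'b'
  S -> e : first terminal = 'e'
FIRST(S) = {a, b, e, f}
Count: 4

4


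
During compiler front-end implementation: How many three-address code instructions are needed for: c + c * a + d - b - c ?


Expression: c + c * a + d - b - c
Generating three-address code (respecting * over +/- precedence):
  Instruction 1: t1 = c * a
  Instruction 2: t2 = c + t1
  Instruction 3: t3 = t2 + d
  Instruction 4: t4 = t3 - b
  Instruction 5: t5 = t4 - c
Total instructions: 5

5


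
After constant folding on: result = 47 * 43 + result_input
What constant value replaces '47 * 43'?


Identifying constant sub-expression:
  Original: result = 47 * 43 + result_input
  47 and 43 are both compile-time constants
  Evaluating: 47 * 43 = 2021
  After folding: result = 2021 + result_input

2021


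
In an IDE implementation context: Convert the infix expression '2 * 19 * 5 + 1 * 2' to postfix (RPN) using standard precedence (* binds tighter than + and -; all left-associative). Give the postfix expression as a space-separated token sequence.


Applying the shunting-yard algorithm:
  Operand 2 -> output
  Push '*' onto operator stack -> op-stack: [*]
  Operand 19 -> output
  See '*' (prec 2); top '*' (prec 2) >= it -> pop '*' to output
  Push '*' onto operator stack -> op-stack: [*]
  Operand 5 -> output
  See '+' (prec 1); top '*' (prec 2) >= it -> pop '*' to output
  Push '+' onto operator stack -> op-stack: [+]
  Operand 1 -> output
  Push '*' onto operator stack -> op-stack: [+, *]
  Operand 2 -> output
  End of input: pop '*' to output
  End of input: pop '+' to output
Postfix result: 2 19 * 5 * 1 2 * +

2 19 * 5 * 1 2 * +


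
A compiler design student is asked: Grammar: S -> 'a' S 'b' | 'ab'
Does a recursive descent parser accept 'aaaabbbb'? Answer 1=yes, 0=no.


Grammar accepts strings of the form a^n b^n (n >= 1)
Word: 'aaaabbbb'
Counting: 4 a's and 4 b's
Check: 4 == 4? Yes
Derivation (S -> aSb applied 3 time(s), then S -> ab): S => aSb => aaSbb => aaaSbbb => aaaabbbb
Accepted

1


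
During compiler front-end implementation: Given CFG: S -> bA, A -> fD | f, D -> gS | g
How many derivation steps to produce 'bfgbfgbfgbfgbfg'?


Grammar: S -> bA, A -> fD | f, D -> gS | g
Deriving 'bfgbfgbfgbfgbfg':
Step 1: S -> bA => bA
Step 2: A -> fD => bfD
Step 3: D -> gS => bfgS
Step 4: S -> bA => bfgbA
Step 5: A -> fD => bfgbfD
Step 6: D -> gS => bfgbfgS
Step 7: S -> bA => bfgbfgbA
Step 8: A -> fD => bfgbfgbfD
Step 9: D -> gS => bfgbfgbfgS
Step 10: S -> bA => bfgbfgbfgbA
Step 11: A -> fD => bfgbfgbfgbfD
Step 12: D -> gS => bfgbfgbfgbfgS
Step 13: S -> bA => bfgbfgbfgbfgbA
Step 14: A -> fD => bfgbfgbfgbfgbfD
Step 15: D -> g => bfgbfgbfgbfgbfg
Total derivation steps: 15

15


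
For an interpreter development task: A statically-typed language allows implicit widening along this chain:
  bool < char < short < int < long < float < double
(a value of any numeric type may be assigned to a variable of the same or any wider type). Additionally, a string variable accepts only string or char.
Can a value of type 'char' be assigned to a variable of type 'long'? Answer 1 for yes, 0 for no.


Target variable type: long
Source value type: char
Numeric ranks: char=1, long=4
Widening allowed iff rank(source) <= rank(target): 1 <= 4? Yes
Result: 1

1


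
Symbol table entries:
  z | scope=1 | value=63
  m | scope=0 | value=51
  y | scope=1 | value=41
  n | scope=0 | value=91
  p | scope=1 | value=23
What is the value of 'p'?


Searching symbol table for 'p':
  z | scope=1 | value=63
  m | scope=0 | value=51
  y | scope=1 | value=41
  n | scope=0 | value=91
  p | scope=1 | value=23 <- MATCH
Found 'p' at scope 1 with value 23

23


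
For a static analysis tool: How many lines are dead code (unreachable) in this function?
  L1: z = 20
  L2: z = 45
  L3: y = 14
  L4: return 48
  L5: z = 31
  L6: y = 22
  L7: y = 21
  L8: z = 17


Analyzing control flow:
  L1: reachable (before return)
  L2: reachable (before return)
  L3: reachable (before return)
  L4: reachable (return statement)
  L5: DEAD (after return at L4)
  L6: DEAD (after return at L4)
  L7: DEAD (after return at L4)
  L8: DEAD (after return at L4)
Return at L4, total lines = 8
Dead lines: L5 through L8
Count: 4

4


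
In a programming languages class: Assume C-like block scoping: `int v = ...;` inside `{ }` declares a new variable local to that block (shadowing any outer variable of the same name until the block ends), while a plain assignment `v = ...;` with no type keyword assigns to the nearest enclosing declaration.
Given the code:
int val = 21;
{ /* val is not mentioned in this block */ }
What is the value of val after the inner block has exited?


Analyzing scoping rules:
Outer scope: declares val = 21
Inner block: val is neither redeclared nor assigned -> unchanged
After the block -> 21
Result: 21

21


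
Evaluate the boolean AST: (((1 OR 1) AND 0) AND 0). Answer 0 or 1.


Step 1: Evaluate inner node
  1 OR 1 = 1
Step 2: Evaluate next node
  1 AND 0 = 0
Step 3: Evaluate root node
  0 AND 0 = 0

0


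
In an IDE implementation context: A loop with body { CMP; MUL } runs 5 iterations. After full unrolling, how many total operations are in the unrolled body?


Loop body operations: CMP, MUL (2 ops per iteration)
Unrolling 5 iterations:
  Iteration 1: CMP, MUL (2 ops)
  Iteration 2: CMP, MUL (2 ops)
  Iteration 3: CMP, MUL (2 ops)
  Iteration 4: CMP, MUL (2 ops)
  Iteration 5: CMP, MUL (2 ops)
Total: 5 iterations * 2 ops/iter = 10 operations

10


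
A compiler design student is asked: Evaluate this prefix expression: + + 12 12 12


Parsing prefix expression: + + 12 12 12
Step 1: Innermost operation '+ 12 12'
  12 + 12 = 24
Step 2: Outer operation '+ [24] 12'
  24 + 12 = 36

36


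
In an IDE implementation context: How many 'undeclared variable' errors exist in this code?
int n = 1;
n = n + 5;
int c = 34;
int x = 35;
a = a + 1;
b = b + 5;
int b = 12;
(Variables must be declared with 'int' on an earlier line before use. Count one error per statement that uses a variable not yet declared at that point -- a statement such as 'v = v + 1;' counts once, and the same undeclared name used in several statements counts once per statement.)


Scanning code line by line:
  Line 1: declare 'n' -> declared = ['n']
  Line 2: use 'n' -> OK (declared)
  Line 3: declare 'c' -> declared = ['c', 'n']
  Line 4: declare 'x' -> declared = ['c', 'n', 'x']
  Line 5: use 'a' -> ERROR (undeclared)
  Line 6: use 'b' -> ERROR (undeclared)
  Line 7: declare 'b' -> declared = ['b', 'c', 'n', 'x']
Total undeclared variable errors: 2

2


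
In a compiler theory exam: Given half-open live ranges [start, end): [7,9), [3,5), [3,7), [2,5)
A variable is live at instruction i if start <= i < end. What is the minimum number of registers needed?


Live ranges:
  Var0: [7, 9)
  Var1: [3, 5)
  Var2: [3, 7)
  Var3: [2, 5)
Sweep-line events (position, delta, active):
  pos=2 start -> active=1
  pos=3 start -> active=2
  pos=3 start -> active=3
  pos=5 end -> active=2
  pos=5 end -> active=1
  pos=7 end -> active=0
  pos=7 start -> active=1
  pos=9 end -> active=0
Maximum simultaneous active: 3
Minimum registers needed: 3

3


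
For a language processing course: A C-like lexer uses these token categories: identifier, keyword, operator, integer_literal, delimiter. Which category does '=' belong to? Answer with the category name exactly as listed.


Token: '='
Checking categories:
  identifier: no
  integer_literal: no
  operator: YES
  keyword: no
  delimiter: no
Category: operator

operator


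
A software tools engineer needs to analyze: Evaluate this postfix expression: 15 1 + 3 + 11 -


Processing tokens left to right:
Push 15, Push 1
Pop 15 and 1, compute 15 + 1 = 16, push 16
Push 3
Pop 16 and 3, compute 16 + 3 = 19, push 19
Push 11
Pop 19 and 11, compute 19 - 11 = 8, push 8
Stack result: 8

8


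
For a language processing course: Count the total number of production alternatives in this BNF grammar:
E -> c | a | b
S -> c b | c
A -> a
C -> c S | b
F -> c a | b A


Counting alternatives per rule:
  E: 3 alternative(s)
  S: 2 alternative(s)
  A: 1 alternative(s)
  C: 2 alternative(s)
  F: 2 alternative(s)
Sum: 3 + 2 + 1 + 2 + 2 = 10

10


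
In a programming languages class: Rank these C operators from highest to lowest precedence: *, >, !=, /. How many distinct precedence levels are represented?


Looking up precedence for each operator:
  * -> precedence 6
  > -> precedence 4
  != -> precedence 3
  / -> precedence 6
Sorted highest to lowest: *, /, >, !=
Distinct precedence values: [6, 4, 3]
Number of distinct levels: 3

3


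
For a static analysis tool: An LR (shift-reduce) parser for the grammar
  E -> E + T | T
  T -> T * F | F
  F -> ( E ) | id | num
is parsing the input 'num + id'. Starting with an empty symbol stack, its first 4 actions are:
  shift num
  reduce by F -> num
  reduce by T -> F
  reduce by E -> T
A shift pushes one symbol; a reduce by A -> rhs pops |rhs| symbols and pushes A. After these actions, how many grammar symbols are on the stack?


Tracking the symbol stack through each action:
  Action 1: shift 'num' : push -> stack = [num] (size 1)
  Action 2: reduce by F -> num : pop 1, push F -> stack = [F] (size 1)
  Action 3: reduce by T -> F : pop 1, push T -> stack = [T] (size 1)
  Action 4: reduce by E -> T : pop 1, push E -> stack = [E] (size 1)
Final stack size: 1

1


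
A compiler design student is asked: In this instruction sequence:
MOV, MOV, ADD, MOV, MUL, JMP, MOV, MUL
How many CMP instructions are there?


Scanning instruction sequence for CMP:
  Position 1: MOV
  Position 2: MOV
  Position 3: ADD
  Position 4: MOV
  Position 5: MUL
  Position 6: JMP
  Position 7: MOV
  Position 8: MUL
Matches at positions: []
Total CMP count: 0

0


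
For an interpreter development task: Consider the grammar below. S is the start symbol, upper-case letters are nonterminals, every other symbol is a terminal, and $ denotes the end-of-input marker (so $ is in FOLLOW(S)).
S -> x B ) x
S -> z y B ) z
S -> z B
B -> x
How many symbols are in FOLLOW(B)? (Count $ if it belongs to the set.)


S is the start symbol and does not occur in any rule body, so FOLLOW(S) = {$}.
Examining every occurrence of B in a rule body:
  S -> x B ) x : B is followed by terminal ')' -> add ')'
  S -> z y B ) z : B is followed by terminal ')' -> add ')' (already in the set)
  S -> z B : B is at the right end -> add FOLLOW(S) = {$}
  B -> x : B does not occur in the body -> contributes nothing
FOLLOW(B) = {), $}
Count: 2

2


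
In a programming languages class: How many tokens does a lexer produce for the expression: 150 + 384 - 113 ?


Scanning '150 + 384 - 113'
Token 1: '150' -> integer_literal
Token 2: '+' -> operator
Token 3: '384' -> integer_literal
Token 4: '-' -> operator
Token 5: '113' -> integer_literal
Total tokens: 5

5


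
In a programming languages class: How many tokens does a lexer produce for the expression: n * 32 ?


Scanning 'n * 32'
Token 1: 'n' -> identifier
Token 2: '*' -> operator
Token 3: '32' -> integer_literal
Total tokens: 3

3


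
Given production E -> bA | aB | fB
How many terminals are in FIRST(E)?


Production: E -> bA | aB | fB
Examining each alternative for leading terminals:
  E -> bA : first terminal = 'b'
  E -> aB : first terminal = 'a'
  E -> fB : first terminal = 'f'
FIRST(E) = {a, b, f}
Count: 3

3


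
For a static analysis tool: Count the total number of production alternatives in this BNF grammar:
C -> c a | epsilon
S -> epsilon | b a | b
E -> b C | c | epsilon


Counting alternatives per rule:
  C: 2 alternative(s)
  S: 3 alternative(s)
  E: 3 alternative(s)
Sum: 2 + 3 + 3 = 8

8


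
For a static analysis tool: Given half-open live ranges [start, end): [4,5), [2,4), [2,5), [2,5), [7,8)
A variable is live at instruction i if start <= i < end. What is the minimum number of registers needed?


Live ranges:
  Var0: [4, 5)
  Var1: [2, 4)
  Var2: [2, 5)
  Var3: [2, 5)
  Var4: [7, 8)
Sweep-line events (position, delta, active):
  pos=2 start -> active=1
  pos=2 start -> active=2
  pos=2 start -> active=3
  pos=4 end -> active=2
  pos=4 start -> active=3
  pos=5 end -> active=2
  pos=5 end -> active=1
  pos=5 end -> active=0
  pos=7 start -> active=1
  pos=8 end -> active=0
Maximum simultaneous active: 3
Minimum registers needed: 3

3


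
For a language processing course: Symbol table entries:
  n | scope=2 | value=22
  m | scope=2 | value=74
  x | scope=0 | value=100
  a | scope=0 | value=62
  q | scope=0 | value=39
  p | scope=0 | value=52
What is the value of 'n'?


Searching symbol table for 'n':
  n | scope=2 | value=22 <- MATCH
  m | scope=2 | value=74
  x | scope=0 | value=100
  a | scope=0 | value=62
  q | scope=0 | value=39
  p | scope=0 | value=52
Found 'n' at scope 2 with value 22

22


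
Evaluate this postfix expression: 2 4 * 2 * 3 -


Processing tokens left to right:
Push 2, Push 4
Pop 2 and 4, compute 2 * 4 = 8, push 8
Push 2
Pop 8 and 2, compute 8 * 2 = 16, push 16
Push 3
Pop 16 and 3, compute 16 - 3 = 13, push 13
Stack result: 13

13


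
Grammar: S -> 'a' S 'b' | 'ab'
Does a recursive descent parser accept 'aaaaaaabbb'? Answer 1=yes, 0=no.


Grammar accepts strings of the form a^n b^n (n >= 1)
Word: 'aaaaaaabbb'
Counting: 7 a's and 3 b's
Check: 7 == 3? No
Mismatch: a-count != b-count
Rejected

0


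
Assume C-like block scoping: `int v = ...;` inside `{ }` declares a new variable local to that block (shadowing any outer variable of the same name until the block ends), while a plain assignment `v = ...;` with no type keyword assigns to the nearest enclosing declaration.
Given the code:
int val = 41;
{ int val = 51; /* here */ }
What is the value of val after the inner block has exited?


Analyzing scoping rules:
Outer scope: declares val = 41
Inner block: 'int val = 51;' declares a NEW val that shadows the outer one
When the block exits the inner val goes out of scope; the outer val was never modified -> 41
Result: 41

41


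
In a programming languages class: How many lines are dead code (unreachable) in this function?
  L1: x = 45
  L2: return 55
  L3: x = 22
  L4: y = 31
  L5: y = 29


Analyzing control flow:
  L1: reachable (before return)
  L2: reachable (return statement)
  L3: DEAD (after return at L2)
  L4: DEAD (after return at L2)
  L5: DEAD (after return at L2)
Return at L2, total lines = 5
Dead lines: L3 through L5
Count: 3

3


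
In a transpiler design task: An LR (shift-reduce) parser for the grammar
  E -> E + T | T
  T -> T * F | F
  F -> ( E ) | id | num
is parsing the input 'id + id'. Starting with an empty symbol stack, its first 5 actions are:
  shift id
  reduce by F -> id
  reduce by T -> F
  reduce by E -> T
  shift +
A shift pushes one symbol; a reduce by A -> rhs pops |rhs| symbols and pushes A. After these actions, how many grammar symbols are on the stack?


Tracking the symbol stack through each action:
  Action 1: shift 'id' : push -> stack = [id] (size 1)
  Action 2: reduce by F -> id : pop 1, push F -> stack = [F] (size 1)
  Action 3: reduce by T -> F : pop 1, push T -> stack = [T] (size 1)
  Action 4: reduce by E -> T : pop 1, push E -> stack = [E] (size 1)
  Action 5: shift '+' : push -> stack = [E, +] (size 2)
Final stack size: 2

2


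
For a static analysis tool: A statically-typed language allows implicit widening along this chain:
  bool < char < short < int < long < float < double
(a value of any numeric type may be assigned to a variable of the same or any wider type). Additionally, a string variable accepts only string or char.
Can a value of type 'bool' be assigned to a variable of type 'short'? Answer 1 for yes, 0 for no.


Target variable type: short
Source value type: bool
Numeric ranks: bool=0, short=2
Widening allowed iff rank(source) <= rank(target): 0 <= 2? Yes
Result: 1

1


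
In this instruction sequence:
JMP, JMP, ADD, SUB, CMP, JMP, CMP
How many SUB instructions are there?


Scanning instruction sequence for SUB:
  Position 1: JMP
  Position 2: JMP
  Position 3: ADD
  Position 4: SUB <- MATCH
  Position 5: CMP
  Position 6: JMP
  Position 7: CMP
Matches at positions: [4]
Total SUB count: 1

1


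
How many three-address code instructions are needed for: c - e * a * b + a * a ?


Expression: c - e * a * b + a * a
Generating three-address code (respecting * over +/- precedence):
  Instruction 1: t1 = e * a
  Instruction 2: t2 = t1 * b
  Instruction 3: t3 = a * a
  Instruction 4: t4 = c - t2
  Instruction 5: t5 = t4 + t3
Total instructions: 5

5


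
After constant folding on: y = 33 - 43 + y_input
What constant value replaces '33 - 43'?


Identifying constant sub-expression:
  Original: y = 33 - 43 + y_input
  33 and 43 are both compile-time constants
  Evaluating: 33 - 43 = -10
  After folding: y = -10 + y_input

-10


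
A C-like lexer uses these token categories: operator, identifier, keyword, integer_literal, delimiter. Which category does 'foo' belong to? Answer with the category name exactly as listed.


Token: 'foo'
Checking categories:
  identifier: YES
  integer_literal: no
  operator: no
  keyword: no
  delimiter: no
Category: identifier

identifier


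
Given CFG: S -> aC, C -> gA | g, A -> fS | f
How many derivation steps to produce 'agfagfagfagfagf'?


Grammar: S -> aC, C -> gA | g, A -> fS | f
Deriving 'agfagfagfagfagf':
Step 1: S -> aC => aC
Step 2: C -> gA => agA
Step 3: A -> fS => agfS
Step 4: S -> aC => agfaC
Step 5: C -> gA => agfagA
Step 6: A -> fS => agfagfS
Step 7: S -> aC => agfagfaC
Step 8: C -> gA => agfagfagA
Step 9: A -> fS => agfagfagfS
Step 10: S -> aC => agfagfagfaC
Step 11: C -> gA => agfagfagfagA
Step 12: A -> fS => agfagfagfagfS
Step 13: S -> aC => agfagfagfagfaC
Step 14: C -> gA => agfagfagfagfagA
Step 15: A -> f => agfagfagfagfagf
Total derivation steps: 15

15


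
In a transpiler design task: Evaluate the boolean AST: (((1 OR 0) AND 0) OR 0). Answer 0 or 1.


Step 1: Evaluate inner node
  1 OR 0 = 1
Step 2: Evaluate next node
  1 AND 0 = 0
Step 3: Evaluate root node
  0 OR 0 = 0

0


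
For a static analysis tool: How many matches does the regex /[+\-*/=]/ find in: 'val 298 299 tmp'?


Pattern: /[+\-*/=]/ (operators)
Input: 'val 298 299 tmp'
Scanning for matches:
Total matches: 0

0


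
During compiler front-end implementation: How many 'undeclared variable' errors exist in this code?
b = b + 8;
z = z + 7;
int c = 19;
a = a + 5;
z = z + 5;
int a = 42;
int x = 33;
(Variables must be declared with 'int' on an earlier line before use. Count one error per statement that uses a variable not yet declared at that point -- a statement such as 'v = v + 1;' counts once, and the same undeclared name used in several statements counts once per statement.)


Scanning code line by line:
  Line 1: use 'b' -> ERROR (undeclared)
  Line 2: use 'z' -> ERROR (undeclared)
  Line 3: declare 'c' -> declared = ['c']
  Line 4: use 'a' -> ERROR (undeclared)
  Line 5: use 'z' -> ERROR (undeclared)
  Line 6: declare 'a' -> declared = ['a', 'c']
  Line 7: declare 'x' -> declared = ['a', 'c', 'x']
Total undeclared variable errors: 4

4


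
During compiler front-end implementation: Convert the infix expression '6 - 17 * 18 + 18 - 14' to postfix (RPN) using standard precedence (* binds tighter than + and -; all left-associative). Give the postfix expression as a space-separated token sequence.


Applying the shunting-yard algorithm:
  Operand 6 -> output
  Push '-' onto operator stack -> op-stack: [-]
  Operand 17 -> output
  Push '*' onto operator stack -> op-stack: [-, *]
  Operand 18 -> output
  See '+' (prec 1); top '*' (prec 2) >= it -> pop '*' to output
  See '+' (prec 1); top '-' (prec 1) >= it -> pop '-' to output
  Push '+' onto operator stack -> op-stack: [+]
  Operand 18 -> output
  See '-' (prec 1); top '+' (prec 1) >= it -> pop '+' to output
  Push '-' onto operator stack -> op-stack: [-]
  Operand 14 -> output
  End of input: pop '-' to output
Postfix result: 6 17 18 * - 18 + 14 -

6 17 18 * - 18 + 14 -


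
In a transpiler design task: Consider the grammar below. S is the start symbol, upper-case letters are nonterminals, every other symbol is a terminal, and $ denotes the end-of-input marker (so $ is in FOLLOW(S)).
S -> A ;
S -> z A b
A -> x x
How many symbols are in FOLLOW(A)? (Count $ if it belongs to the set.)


S is the start symbol and does not occur in any rule body, so FOLLOW(S) = {$}.
Examining every occurrence of A in a rule body:
  S -> A ; : A is followed by terminal ';' -> add ';'
  S -> z A b : A is followed by terminal 'b' -> add 'b'
  A -> x x : A does not occur in the body -> contributes nothing
FOLLOW(A) = {;, b}
Count: 2

2


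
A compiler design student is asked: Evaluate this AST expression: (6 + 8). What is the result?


Expression: (6 + 8)
Evaluating step by step:
  6 + 8 = 14
Result: 14

14


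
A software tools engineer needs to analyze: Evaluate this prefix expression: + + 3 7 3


Parsing prefix expression: + + 3 7 3
Step 1: Innermost operation '+ 3 7'
  3 + 7 = 10
Step 2: Outer operation '+ [10] 3'
  10 + 3 = 13

13


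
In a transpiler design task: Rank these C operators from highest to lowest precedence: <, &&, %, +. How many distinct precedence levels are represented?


Looking up precedence for each operator:
  < -> precedence 4
  && -> precedence 2
  % -> precedence 6
  + -> precedence 5
Sorted highest to lowest: %, +, <, &&
Distinct precedence values: [6, 5, 4, 2]
Number of distinct levels: 4

4


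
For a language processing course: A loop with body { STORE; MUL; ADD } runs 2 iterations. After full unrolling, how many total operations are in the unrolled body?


Loop body operations: STORE, MUL, ADD (3 ops per iteration)
Unrolling 2 iterations:
  Iteration 1: STORE, MUL, ADD (3 ops)
  Iteration 2: STORE, MUL, ADD (3 ops)
Total: 2 iterations * 3 ops/iter = 6 operations

6


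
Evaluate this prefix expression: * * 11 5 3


Parsing prefix expression: * * 11 5 3
Step 1: Innermost operation '* 11 5'
  11 * 5 = 55
Step 2: Outer operation '* [55] 3'
  55 * 3 = 165

165


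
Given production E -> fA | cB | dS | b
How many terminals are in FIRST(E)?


Production: E -> fA | cB | dS | b
Examining each alternative for leading terminals:
  E -> fA : first terminal = 'f'
  E -> cB : first terminal = 'c'
  E -> dS : first terminal = 'd'
  E -> b : first terminal = 'b'
FIRST(E) = {b, c, d, f}
Count: 4

4


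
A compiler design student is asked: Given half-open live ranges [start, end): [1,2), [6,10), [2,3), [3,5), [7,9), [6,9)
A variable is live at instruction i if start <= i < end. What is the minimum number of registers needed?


Live ranges:
  Var0: [1, 2)
  Var1: [6, 10)
  Var2: [2, 3)
  Var3: [3, 5)
  Var4: [7, 9)
  Var5: [6, 9)
Sweep-line events (position, delta, active):
  pos=1 start -> active=1
  pos=2 end -> active=0
  pos=2 start -> active=1
  pos=3 end -> active=0
  pos=3 start -> active=1
  pos=5 end -> active=0
  pos=6 start -> active=1
  pos=6 start -> active=2
  pos=7 start -> active=3
  pos=9 end -> active=2
  pos=9 end -> active=1
  pos=10 end -> active=0
Maximum simultaneous active: 3
Minimum registers needed: 3

3


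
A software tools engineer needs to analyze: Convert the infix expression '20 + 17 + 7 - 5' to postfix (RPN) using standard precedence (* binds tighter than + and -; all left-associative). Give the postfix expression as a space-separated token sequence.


Applying the shunting-yard algorithm:
  Operand 20 -> output
  Push '+' onto operator stack -> op-stack: [+]
  Operand 17 -> output
  See '+' (prec 1); top '+' (prec 1) >= it -> pop '+' to output
  Push '+' onto operator stack -> op-stack: [+]
  Operand 7 -> output
  See '-' (prec 1); top '+' (prec 1) >= it -> pop '+' to output
  Push '-' onto operator stack -> op-stack: [-]
  Operand 5 -> output
  End of input: pop '-' to output
Postfix result: 20 17 + 7 + 5 -

20 17 + 7 + 5 -


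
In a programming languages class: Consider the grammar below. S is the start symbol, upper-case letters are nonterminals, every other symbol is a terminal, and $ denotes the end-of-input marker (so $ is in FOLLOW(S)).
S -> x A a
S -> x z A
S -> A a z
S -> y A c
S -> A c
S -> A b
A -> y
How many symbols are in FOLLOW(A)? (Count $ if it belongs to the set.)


S is the start symbol and does not occur in any rule body, so FOLLOW(S) = {$}.
Examining every occurrence of A in a rule body:
  S -> x A a : A is followed by terminal 'a' -> add 'a'
  S -> x z A : A is at the right end -> add FOLLOW(S) = {$}
  S -> A a z : A is followed by terminal 'a' -> add 'a' (already in the set)
  S -> y A c : A is followed by terminal 'c' -> add 'c'
  S -> A c : A is followed by terminal 'c' -> add 'c' (already in the set)
  S -> A b : A is followed by terminal 'b' -> add 'b'
  A -> y : A does not occur in the body -> contributes nothing
FOLLOW(A) = {a, b, c, $}
Count: 4

4


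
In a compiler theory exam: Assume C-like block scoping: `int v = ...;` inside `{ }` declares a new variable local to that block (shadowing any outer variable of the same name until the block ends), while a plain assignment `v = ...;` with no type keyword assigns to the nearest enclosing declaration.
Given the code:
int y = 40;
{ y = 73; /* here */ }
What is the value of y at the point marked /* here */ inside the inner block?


Analyzing scoping rules:
Outer scope: declares y = 40
Inner block: 'y = 73;' has no type keyword, so it is an assignment to the outer y (no shadowing)
Inside the block, after the assignment -> 73
Result: 73

73


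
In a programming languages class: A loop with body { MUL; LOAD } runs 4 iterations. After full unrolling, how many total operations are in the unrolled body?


Loop body operations: MUL, LOAD (2 ops per iteration)
Unrolling 4 iterations:
  Iteration 1: MUL, LOAD (2 ops)
  Iteration 2: MUL, LOAD (2 ops)
  Iteration 3: MUL, LOAD (2 ops)
  Iteration 4: MUL, LOAD (2 ops)
Total: 4 iterations * 2 ops/iter = 8 operations

8


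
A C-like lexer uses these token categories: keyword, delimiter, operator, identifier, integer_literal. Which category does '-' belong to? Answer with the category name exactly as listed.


Token: '-'
Checking categories:
  identifier: no
  integer_literal: no
  operator: YES
  keyword: no
  delimiter: no
Category: operator

operator


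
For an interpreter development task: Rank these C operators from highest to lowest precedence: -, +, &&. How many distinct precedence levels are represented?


Looking up precedence for each operator:
  - -> precedence 5
  + -> precedence 5
  && -> precedence 2
Sorted highest to lowest: -, +, &&
Distinct precedence values: [5, 2]
Number of distinct levels: 2

2


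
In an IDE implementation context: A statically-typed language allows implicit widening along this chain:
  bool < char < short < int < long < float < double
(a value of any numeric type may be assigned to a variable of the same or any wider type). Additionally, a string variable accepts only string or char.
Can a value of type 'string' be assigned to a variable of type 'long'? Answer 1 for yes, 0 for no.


Target variable type: long
Source value type: string
Rule: string cannot widen to any numeric type
Result: 0

0


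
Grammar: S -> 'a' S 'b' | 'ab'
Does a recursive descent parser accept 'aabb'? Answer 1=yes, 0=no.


Grammar accepts strings of the form a^n b^n (n >= 1)
Word: 'aabb'
Counting: 2 a's and 2 b's
Check: 2 == 2? Yes
Derivation (S -> aSb applied 1 time(s), then S -> ab): S => aSb => aabb
Accepted

1


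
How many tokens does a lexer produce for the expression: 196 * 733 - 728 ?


Scanning '196 * 733 - 728'
Token 1: '196' -> integer_literal
Token 2: '*' -> operator
Token 3: '733' -> integer_literal
Token 4: '-' -> operator
Token 5: '728' -> integer_literal
Total tokens: 5

5


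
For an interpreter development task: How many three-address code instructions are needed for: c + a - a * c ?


Expression: c + a - a * c
Generating three-address code (respecting * over +/- precedence):
  Instruction 1: t1 = a * c
  Instruction 2: t2 = c + a
  Instruction 3: t3 = t2 - t1
Total instructions: 3

3


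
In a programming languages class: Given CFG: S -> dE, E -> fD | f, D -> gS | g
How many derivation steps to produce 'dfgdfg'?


Grammar: S -> dE, E -> fD | f, D -> gS | g
Deriving 'dfgdfg':
Step 1: S -> dE => dE
Step 2: E -> fD => dfD
Step 3: D -> gS => dfgS
Step 4: S -> dE => dfgdE
Step 5: E -> fD => dfgdfD
Step 6: D -> g => dfgdfg
Total derivation steps: 6

6
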